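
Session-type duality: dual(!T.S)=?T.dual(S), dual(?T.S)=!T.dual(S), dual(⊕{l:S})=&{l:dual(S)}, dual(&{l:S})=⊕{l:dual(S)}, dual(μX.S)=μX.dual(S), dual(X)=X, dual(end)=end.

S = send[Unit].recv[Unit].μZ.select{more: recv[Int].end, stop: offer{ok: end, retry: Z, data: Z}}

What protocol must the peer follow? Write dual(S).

recv[Unit].send[Unit].μZ.offer{more: send[Int].end, stop: select{ok: end, retry: Z, data: Z}}

send[Unit] ↦ recv[Unit]
  recv[Unit] ↦ send[Unit]
    μZ ↦ μZ  (rec unchanged)
      select{more,stop} ↦ offer{more,stop}  (select→offer)
        case more:
          recv[Int] ↦ send[Int]
            dual(end) = end
        case stop:
          offer{ok,retry,data} ↦ select{ok,retry,data}  (offer→select)
            case ok:
              dual(end) = end
            case retry:
              dual(Z) = Z
            case data:
              dual(Z) = Z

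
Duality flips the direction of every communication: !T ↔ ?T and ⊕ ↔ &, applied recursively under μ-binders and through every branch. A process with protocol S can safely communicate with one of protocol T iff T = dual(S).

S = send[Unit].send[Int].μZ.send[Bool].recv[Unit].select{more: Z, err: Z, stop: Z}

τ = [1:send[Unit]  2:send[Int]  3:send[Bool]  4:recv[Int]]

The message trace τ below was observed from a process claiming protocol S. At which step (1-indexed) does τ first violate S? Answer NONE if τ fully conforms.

step 1: send[Unit]  ✓  residual = send[Int].μZ.…
step 2: send[Int]  ✓  residual = μZ.…
step 3: send[Bool]  ✓  residual = recv[Unit].select{more: μZ.…, err: μZ.…, stop: μZ.…}
step 4: got recv[Int], protocol expects recv[Unit]  ✗

4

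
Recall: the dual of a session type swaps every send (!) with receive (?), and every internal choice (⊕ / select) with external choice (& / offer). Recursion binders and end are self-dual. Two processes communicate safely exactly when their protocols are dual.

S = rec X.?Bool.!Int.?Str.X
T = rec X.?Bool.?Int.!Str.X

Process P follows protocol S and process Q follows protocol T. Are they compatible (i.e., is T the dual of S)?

NO

rec X | rec X  ok (binder kept)
  ?Bool | ?Bool  ✗ same direction on both sides — not dual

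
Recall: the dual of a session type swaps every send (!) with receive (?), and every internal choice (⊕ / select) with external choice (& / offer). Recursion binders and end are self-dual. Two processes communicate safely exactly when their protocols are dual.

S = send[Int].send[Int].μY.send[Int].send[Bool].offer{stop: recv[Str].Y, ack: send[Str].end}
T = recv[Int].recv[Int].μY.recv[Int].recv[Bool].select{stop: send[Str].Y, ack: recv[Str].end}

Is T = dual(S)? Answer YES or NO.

YES

send[Int] ‖ recv[Int]  ✓
  send[Int] ‖ recv[Int]  ✓
    μY ‖ μY  ✓ (μ self-dual)
      send[Int] ‖ recv[Int]  ✓
        send[Bool] ‖ recv[Bool]  ✓
          offer{stop,ack} ‖ select{stop,ack}  ✓ labels match
            • stop:
              recv[Str] ‖ send[Str]  ✓
                Y ‖ Y  ✓
            • ack:
              send[Str] ‖ recv[Str]  ✓
                end ‖ end  ✓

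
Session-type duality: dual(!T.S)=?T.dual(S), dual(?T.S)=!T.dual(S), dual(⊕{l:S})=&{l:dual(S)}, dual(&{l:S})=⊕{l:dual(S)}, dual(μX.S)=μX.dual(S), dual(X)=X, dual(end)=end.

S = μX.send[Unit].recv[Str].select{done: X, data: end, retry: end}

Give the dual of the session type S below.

μX ↦ μX  (μ self-dual)
  send[Unit] ↦ recv[Unit]
    recv[Str] ↦ send[Str]
      select{done,data,retry} ↦ offer{done,data,retry}  (internal→external)
        case done:
          X self-dual
        case data:
          end self-dual
        case retry:
          end self-dual

μX.recv[Unit].send[Str].offer{done: X, data: end, retry: end}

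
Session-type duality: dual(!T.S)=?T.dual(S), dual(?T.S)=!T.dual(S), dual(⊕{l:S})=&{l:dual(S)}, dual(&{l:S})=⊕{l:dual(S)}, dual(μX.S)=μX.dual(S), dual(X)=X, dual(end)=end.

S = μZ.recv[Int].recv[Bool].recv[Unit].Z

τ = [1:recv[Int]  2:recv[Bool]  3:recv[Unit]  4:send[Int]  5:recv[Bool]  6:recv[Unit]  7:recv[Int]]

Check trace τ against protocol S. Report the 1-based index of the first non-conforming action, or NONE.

[1] recv[Int]  ok  state: recv[Bool].recv[Unit].μZ.…
[2] recv[Bool]  ok  state: recv[Unit].μZ.…
[3] recv[Unit]  ok  state: μZ.…
[4] got send[Int], protocol expects recv[Int]  ✗

4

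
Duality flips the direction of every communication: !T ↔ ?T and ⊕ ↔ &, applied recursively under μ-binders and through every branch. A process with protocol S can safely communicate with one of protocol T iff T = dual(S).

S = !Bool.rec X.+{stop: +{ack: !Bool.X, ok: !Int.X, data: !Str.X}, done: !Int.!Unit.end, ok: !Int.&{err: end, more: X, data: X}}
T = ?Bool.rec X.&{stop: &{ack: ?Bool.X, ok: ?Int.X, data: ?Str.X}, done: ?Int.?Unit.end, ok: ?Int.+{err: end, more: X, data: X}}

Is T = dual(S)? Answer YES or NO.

!Bool | ?Bool  match
  rec X | rec X  match (rec unchanged)
    +{stop,done,ok} | &{stop,done,ok}  match same labels
      case stop:
        +{ack,ok,data} | &{ack,ok,data}  match same labels
          case ack:
            !Bool | ?Bool  match
              X | X  match
          case ok:
            !Int | ?Int  match
              X | X  match
          case data:
            !Str | ?Str  match
              X | X  match
      case done:
        !Int | ?Int  match
          !Unit | ?Unit  match
            end | end  match
      case ok:
        !Int | ?Int  match
          &{err,more,data} | +{err,more,data}  match same labels
            case err:
              end | end  match
            case more:
              X | X  match
            case data:
              X | X  match

YES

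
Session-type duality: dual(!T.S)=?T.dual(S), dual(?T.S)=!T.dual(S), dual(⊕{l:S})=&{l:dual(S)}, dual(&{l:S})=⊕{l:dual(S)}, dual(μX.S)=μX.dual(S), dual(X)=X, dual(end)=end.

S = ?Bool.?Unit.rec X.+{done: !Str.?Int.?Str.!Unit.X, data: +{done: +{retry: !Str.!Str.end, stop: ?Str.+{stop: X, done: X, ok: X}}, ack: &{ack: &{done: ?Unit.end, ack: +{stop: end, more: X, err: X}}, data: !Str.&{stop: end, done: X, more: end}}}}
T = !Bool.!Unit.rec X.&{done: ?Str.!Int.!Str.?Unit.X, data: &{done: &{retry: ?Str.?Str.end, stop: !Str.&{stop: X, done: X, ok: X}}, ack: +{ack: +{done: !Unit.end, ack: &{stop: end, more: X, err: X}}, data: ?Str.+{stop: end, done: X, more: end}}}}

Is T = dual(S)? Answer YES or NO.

YES

?Bool | !Bool  ok
  ?Unit | !Unit  ok
    rec X | rec X  ok (rec unchanged)
      +{done,data} | &{done,data}  ok labels match
        case done:
          !Str | ?Str  ok
            ?Int | !Int  ok
              ?Str | !Str  ok
                !Unit | ?Unit  ok
                  X | X  ok
        case data:
          +{done,ack} | &{done,ack}  ok labels match
            case done:
              +{retry,stop} | &{retry,stop}  ok labels match
                case retry:
                  !Str | ?Str  ok
                    !Str | ?Str  ok
                      end | end  ok
                case stop:
                  ?Str | !Str  ok
                    +{stop,done,ok} | &{stop,done,ok}  ok labels match
                      case stop:
                        X | X  ok
                      case done:
                        X | X  ok
                      case ok:
                        X | X  ok
            case ack:
              &{ack,data} | +{ack,data}  ok labels match
                case ack:
                  &{done,ack} | +{done,ack}  ok labels match
                    case done:
                      ?Unit | !Unit  ok
                        end | end  ok
                    case ack:
                      +{stop,more,err} | &{stop,more,err}  ok labels match
                        case stop:
                          end | end  ok
                        case more:
                          X | X  ok
                        case err:
                          X | X  ok
                case data:
                  !Str | ?Str  ok
                    &{stop,done,more} | +{stop,done,more}  ok labels match
                      case stop:
                        end | end  ok
                      case done:
                        X | X  ok
                      case more:
                        end | end  ok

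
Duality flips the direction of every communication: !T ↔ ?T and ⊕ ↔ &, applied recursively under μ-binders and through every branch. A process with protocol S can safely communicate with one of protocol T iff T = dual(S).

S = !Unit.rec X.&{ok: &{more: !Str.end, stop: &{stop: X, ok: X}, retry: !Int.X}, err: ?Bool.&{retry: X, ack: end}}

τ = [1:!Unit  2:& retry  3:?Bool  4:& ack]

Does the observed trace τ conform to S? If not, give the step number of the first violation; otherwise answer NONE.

step 1: !Unit  match  cont: rec X.…
step 2: got & retry, protocol expects & ok or & err  ✗

2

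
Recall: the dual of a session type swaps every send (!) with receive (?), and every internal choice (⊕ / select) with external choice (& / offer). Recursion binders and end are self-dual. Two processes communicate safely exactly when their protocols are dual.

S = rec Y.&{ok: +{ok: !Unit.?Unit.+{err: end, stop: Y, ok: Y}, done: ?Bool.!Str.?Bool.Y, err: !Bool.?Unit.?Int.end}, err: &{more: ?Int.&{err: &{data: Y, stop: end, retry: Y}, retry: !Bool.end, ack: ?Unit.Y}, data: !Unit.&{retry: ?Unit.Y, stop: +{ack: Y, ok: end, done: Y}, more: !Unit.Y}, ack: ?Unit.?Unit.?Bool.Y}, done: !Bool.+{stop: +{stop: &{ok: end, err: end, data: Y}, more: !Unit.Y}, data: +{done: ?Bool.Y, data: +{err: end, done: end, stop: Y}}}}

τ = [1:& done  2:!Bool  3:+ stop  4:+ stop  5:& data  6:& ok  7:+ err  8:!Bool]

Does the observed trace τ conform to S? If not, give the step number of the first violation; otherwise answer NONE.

[1] & done  match  now at !Bool.+{stop: +{stop: &{ok: end, err: end, data: rec Y.…}, more: !Unit.rec Y.…}, data: +{done: ?Bool.rec Y.…, data: +{err: end, done: end, stop: rec Y.…}}}
[2] !Bool  match  now at +{stop: +{stop: &{ok: end, err: end, data: rec Y.…}, more: !Unit.rec Y.…}, data: +{done: ?Bool.rec Y.…, data: +{err: end, done: end, stop: rec Y.…}}}
[3] + stop  match  now at +{stop: &{ok: end, err: end, data: rec Y.…}, more: !Unit.rec Y.…}
[4] + stop  match  now at &{ok: end, err: end, data: rec Y.…}
[5] & data  match  now at rec Y.…
[6] & ok  match  now at +{ok: !Unit.?Unit.+{err: end, stop: rec Y.…, ok: rec Y.…}, done: ?Bool.!Str.?Bool.rec Y.…, err: !Bool.?Unit.?Int.end}
[7] + err  match  now at !Bool.?Unit.?Int.end
[8] !Bool  match  now at ?Unit.?Int.end
trace exhausted — no violation

NONE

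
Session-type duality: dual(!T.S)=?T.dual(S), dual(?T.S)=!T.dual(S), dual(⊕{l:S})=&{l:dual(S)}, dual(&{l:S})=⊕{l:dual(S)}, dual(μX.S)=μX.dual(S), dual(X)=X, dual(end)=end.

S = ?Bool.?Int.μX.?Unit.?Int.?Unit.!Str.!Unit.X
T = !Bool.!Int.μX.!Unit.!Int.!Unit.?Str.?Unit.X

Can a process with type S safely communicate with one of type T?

YES

?Bool vs !Bool  ok
  ?Int vs !Int  ok
    μX vs μX  ok (binder kept)
      ?Unit vs !Unit  ok
        ?Int vs !Int  ok
          ?Unit vs !Unit  ok
            !Str vs ?Str  ok
              !Unit vs ?Unit  ok
                X vs X  ok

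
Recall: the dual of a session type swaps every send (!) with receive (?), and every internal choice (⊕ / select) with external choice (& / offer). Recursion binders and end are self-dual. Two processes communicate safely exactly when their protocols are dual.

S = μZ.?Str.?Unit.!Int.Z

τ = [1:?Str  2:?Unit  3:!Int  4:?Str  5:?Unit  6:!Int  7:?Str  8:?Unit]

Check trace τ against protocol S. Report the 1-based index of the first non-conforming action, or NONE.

[1] ?Str  ✓  now at ?Unit.!Int.μZ.…
[2] ?Unit  ✓  now at !Int.μZ.…
[3] !Int  ✓  now at μZ.…
[4] ?Str  ✓  now at ?Unit.!Int.μZ.…
[5] ?Unit  ✓  now at !Int.μZ.…
[6] !Int  ✓  now at μZ.…
[7] ?Str  ✓  now at ?Unit.!Int.μZ.…
[8] ?Unit  ✓  now at !Int.μZ.…
all 8 steps conform

NONE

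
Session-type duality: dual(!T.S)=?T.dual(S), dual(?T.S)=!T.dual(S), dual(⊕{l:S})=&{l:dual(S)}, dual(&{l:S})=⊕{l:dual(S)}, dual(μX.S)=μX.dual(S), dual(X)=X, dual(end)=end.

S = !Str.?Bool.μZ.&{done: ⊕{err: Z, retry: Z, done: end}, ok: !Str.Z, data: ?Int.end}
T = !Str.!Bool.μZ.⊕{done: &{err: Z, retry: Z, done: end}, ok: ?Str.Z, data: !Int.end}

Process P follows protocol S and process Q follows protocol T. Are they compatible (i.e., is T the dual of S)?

NO

!Str ‖ !Str  ✗ same direction on both sides — not dual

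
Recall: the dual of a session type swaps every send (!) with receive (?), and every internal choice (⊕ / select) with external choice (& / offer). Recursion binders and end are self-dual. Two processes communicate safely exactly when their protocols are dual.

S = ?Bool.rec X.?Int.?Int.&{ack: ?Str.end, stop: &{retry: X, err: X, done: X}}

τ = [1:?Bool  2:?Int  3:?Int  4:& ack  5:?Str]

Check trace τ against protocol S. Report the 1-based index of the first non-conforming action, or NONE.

NONE

[1] ?Bool  ok  now at rec X.…
[2] ?Int  ok  now at ?Int.&{ack: ?Str.end, stop: &{retry: rec X.…, err: rec X.…, done: rec X.…}}
[3] ?Int  ok  now at &{ack: ?Str.end, stop: &{retry: rec X.…, err: rec X.…, done: rec X.…}}
[4] & ack  ok  now at ?Str.end
[5] ?Str  ok  now at end
all 5 steps conform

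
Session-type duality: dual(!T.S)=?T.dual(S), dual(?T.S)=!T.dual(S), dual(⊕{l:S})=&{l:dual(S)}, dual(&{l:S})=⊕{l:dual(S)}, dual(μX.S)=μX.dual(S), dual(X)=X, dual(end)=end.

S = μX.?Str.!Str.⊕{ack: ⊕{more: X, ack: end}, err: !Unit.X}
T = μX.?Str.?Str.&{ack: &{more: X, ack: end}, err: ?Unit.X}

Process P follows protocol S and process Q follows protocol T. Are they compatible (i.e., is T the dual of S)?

NO

μX vs μX  ✓ (binder kept)
  ?Str vs ?Str  ✗ same direction on both sides — not dual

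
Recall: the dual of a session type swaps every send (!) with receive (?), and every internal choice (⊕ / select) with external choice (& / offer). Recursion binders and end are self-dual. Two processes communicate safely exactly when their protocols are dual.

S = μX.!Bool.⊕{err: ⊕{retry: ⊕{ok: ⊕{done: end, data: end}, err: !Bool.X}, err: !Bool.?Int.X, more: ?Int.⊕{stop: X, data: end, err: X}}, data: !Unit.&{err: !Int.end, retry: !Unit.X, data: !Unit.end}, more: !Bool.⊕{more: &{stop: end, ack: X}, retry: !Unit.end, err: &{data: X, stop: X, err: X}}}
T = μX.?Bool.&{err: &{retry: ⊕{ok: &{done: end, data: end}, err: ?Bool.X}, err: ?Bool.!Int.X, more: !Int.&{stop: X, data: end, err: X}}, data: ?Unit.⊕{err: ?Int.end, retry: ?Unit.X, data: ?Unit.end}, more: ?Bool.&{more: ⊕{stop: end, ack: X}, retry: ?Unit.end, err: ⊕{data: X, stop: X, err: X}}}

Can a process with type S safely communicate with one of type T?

μX vs μX  ✓ (binder kept)
  !Bool vs ?Bool  ✓
    ⊕{err,data,more} vs &{err,data,more}  ✓ labels match
      • err:
        ⊕{retry,err,more} vs &{retry,err,more}  ✓ labels match
          • retry:
            ⊕{ok,err} vs ⊕{ok,err}  ✗ choice polarity not flipped — not dual

NO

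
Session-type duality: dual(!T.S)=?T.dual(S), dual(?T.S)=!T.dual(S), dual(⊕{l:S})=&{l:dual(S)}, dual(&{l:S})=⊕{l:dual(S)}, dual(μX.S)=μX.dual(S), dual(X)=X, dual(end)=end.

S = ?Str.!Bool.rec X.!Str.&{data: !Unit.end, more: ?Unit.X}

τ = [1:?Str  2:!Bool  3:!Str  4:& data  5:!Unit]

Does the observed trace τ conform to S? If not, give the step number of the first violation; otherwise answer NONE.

NONE

step 1: ?Str  match  state: !Bool.rec X.…
step 2: !Bool  match  state: rec X.…
step 3: !Str  match  state: &{data: !Unit.end, more: ?Unit.rec X.…}
step 4: & data  match  state: !Unit.end
step 5: !Unit  match  state: end
trace exhausted — no violation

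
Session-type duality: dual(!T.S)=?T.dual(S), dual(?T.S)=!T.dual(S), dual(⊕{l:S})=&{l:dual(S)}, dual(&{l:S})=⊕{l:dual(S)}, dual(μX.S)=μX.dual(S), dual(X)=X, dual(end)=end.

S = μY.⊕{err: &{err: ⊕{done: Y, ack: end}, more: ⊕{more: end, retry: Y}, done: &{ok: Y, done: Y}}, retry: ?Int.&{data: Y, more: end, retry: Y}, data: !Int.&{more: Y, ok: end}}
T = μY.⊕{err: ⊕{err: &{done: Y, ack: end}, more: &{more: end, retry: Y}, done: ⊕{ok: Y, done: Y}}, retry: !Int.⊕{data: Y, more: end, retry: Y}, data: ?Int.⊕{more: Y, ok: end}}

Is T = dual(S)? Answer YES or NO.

NO

μY | μY  ✓ (rec unchanged)
  ⊕{err,retry,data} | ⊕{err,retry,data}  ✗ choice polarity not flipped — not dual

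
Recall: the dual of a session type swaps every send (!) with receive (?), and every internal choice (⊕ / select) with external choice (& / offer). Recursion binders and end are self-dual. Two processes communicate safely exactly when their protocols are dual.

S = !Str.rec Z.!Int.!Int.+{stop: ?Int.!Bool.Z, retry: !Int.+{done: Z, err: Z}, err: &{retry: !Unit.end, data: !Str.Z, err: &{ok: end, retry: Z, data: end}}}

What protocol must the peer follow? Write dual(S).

!Str → ?Str
  rec Z → rec Z  (μ self-dual)
    !Int → ?Int
      !Int → ?Int
        +{stop,retry,err} → &{stop,retry,err}  (⊕→&)
          case stop:
            ?Int → !Int
              !Bool → ?Bool
                Z ↦ Z
          case retry:
            !Int → ?Int
              +{done,err} → &{done,err}  (⊕→&)
                case done:
                  Z ↦ Z
                case err:
                  Z ↦ Z
          case err:
            &{retry,data,err} → +{retry,data,err}  (external→internal)
              case retry:
                !Unit → ?Unit
                  end ↦ end
              case data:
                !Str → ?Str
                  Z ↦ Z
              case err:
                &{ok,retry,data} → +{ok,retry,data}  (external→internal)
                  case ok:
                    end ↦ end
                  case retry:
                    Z ↦ Z
                  case data:
                    end ↦ end

?Str.rec Z.?Int.?Int.&{stop: !Int.?Bool.Z, retry: ?Int.&{done: Z, err: Z}, err: +{retry: ?Unit.end, data: ?Str.Z, err: +{ok: end, retry: Z, data: end}}}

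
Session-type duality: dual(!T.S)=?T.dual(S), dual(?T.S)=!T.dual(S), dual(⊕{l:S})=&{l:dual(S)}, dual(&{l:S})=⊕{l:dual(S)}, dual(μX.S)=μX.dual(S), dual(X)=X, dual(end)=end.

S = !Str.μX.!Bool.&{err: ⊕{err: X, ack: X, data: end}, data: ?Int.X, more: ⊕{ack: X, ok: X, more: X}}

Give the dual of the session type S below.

!Str ↦ ?Str
  μX ↦ μX  (binder kept)
    !Bool ↦ ?Bool
      &{err,data,more} ↦ ⊕{err,data,more}  (offer→select)
        • err:
          ⊕{err,ack,data} ↦ &{err,ack,data}  (⊕→&)
            • err:
              X ↦ X
            • ack:
              X ↦ X
            • data:
              end ↦ end
        • data:
          ?Int ↦ !Int
            X ↦ X
        • more:
          ⊕{ack,ok,more} ↦ &{ack,ok,more}  (⊕→&)
            • ack:
              X ↦ X
            • ok:
              X ↦ X
            • more:
              X ↦ X

?Str.μX.?Bool.⊕{err: &{err: X, ack: X, data: end}, data: !Int.X, more: &{ack: X, ok: X, more: X}}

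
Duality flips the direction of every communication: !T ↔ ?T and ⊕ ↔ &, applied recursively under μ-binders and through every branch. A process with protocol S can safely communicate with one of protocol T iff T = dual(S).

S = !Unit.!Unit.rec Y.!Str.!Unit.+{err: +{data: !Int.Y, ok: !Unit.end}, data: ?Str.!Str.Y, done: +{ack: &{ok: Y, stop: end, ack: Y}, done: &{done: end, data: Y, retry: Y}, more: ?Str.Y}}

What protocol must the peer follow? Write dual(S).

!Unit → ?Unit
  !Unit → ?Unit
    rec Y → rec Y  (rec unchanged)
      !Str → ?Str
        !Unit → ?Unit
          +{err,data,done} → &{err,data,done}  (select→offer)
            • err:
              +{data,ok} → &{data,ok}  (select→offer)
                • data:
                  !Int → ?Int
                    Y ↦ Y
                • ok:
                  !Unit → ?Unit
                    end ↦ end
            • data:
              ?Str → !Str
                !Str → ?Str
                  Y ↦ Y
            • done:
              +{ack,done,more} → &{ack,done,more}  (select→offer)
                • ack:
                  &{ok,stop,ack} → +{ok,stop,ack}  (&→⊕)
                    • ok:
                      Y ↦ Y
                    • stop:
                      end ↦ end
                    • ack:
                      Y ↦ Y
                • done:
                  &{done,data,retry} → +{done,data,retry}  (&→⊕)
                    • done:
                      end ↦ end
                    • data:
                      Y ↦ Y
                    • retry:
                      Y ↦ Y
                • more:
                  ?Str → !Str
                    Y ↦ Y

?Unit.?Unit.rec Y.?Str.?Unit.&{err: &{data: ?Int.Y, ok: ?Unit.end}, data: !Str.?Str.Y, done: &{ack: +{ok: Y, stop: end, ack: Y}, done: +{done: end, data: Y, retry: Y}, more: !Str.Y}}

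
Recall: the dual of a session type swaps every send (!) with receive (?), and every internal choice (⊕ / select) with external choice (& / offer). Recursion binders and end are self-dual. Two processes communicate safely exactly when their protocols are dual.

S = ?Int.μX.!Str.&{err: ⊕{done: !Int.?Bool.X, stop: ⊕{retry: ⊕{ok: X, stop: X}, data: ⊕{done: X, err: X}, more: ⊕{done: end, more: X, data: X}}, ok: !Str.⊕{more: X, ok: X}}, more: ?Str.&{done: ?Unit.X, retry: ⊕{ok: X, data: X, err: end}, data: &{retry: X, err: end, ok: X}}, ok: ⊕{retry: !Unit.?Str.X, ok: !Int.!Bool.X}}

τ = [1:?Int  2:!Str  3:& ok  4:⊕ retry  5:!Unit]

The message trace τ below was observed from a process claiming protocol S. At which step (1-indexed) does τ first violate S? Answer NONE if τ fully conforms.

NONE

@1 ?Int  match  residual = μX.…
@2 !Str  match  residual = &{err: ⊕{done: !Int.?Bool.μX.…, stop: ⊕{retry: ⊕{ok: μX.…, stop: μX.…}, data: ⊕{done: μX.…, err: μX.…}, more: ⊕{done: end, more: μX.…, data: μX.…}}, ok: !Str.⊕{more: μX.…, ok: μX.…}}, more: ?Str.&{done: ?Unit.μX.…, retry: ⊕{ok: μX.…, data: μX.…, err: end}, data: &{retry: μX.…, err: end, ok: μX.…}}, ok: ⊕{retry: !Unit.?Str.μX.…, ok: !Int.!Bool.μX.…}}
@3 & ok  match  residual = ⊕{retry: !Unit.?Str.μX.…, ok: !Int.!Bool.μX.…}
@4 ⊕ retry  match  residual = !Unit.?Str.μX.…
@5 !Unit  match  residual = ?Str.μX.…
all 5 steps conform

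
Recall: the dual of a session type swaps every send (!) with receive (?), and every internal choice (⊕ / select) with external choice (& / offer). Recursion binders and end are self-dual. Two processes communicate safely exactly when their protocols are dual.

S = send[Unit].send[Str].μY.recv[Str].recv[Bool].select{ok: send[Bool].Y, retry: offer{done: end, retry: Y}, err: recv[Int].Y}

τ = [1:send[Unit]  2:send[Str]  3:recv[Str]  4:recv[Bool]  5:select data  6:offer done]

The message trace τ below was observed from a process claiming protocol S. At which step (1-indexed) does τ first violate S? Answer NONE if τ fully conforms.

5

step 1: send[Unit]  ok  now at send[Str].μY.…
step 2: send[Str]  ok  now at μY.…
step 3: recv[Str]  ok  now at recv[Bool].select{ok: send[Bool].μY.…, retry: offer{done: end, retry: μY.…}, err: recv[Int].μY.…}
step 4: recv[Bool]  ok  now at select{ok: send[Bool].μY.…, retry: offer{done: end, retry: μY.…}, err: recv[Int].μY.…}
step 5: got select data, protocol expects select ok or select retry or select err  ✗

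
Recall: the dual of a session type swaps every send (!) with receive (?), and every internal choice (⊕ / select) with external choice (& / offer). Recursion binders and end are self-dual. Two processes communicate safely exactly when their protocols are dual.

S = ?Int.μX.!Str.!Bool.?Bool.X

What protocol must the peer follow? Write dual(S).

!Int.μX.?Str.?Bool.!Bool.X

?Int → !Int
  μX → μX  (rec unchanged)
    !Str → ?Str
      !Bool → ?Bool
        ?Bool → !Bool
          X ↦ X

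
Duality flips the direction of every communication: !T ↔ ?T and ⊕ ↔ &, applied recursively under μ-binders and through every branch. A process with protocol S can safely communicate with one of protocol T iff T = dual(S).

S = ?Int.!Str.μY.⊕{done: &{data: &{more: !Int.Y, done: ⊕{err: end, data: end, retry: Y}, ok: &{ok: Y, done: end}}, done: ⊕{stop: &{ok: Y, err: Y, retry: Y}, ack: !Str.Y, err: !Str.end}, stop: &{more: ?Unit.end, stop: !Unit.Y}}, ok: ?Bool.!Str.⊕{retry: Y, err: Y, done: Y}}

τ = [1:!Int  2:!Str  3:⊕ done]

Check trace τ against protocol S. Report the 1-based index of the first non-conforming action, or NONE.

step 1: got !Int, protocol expects ?Int  ✗

1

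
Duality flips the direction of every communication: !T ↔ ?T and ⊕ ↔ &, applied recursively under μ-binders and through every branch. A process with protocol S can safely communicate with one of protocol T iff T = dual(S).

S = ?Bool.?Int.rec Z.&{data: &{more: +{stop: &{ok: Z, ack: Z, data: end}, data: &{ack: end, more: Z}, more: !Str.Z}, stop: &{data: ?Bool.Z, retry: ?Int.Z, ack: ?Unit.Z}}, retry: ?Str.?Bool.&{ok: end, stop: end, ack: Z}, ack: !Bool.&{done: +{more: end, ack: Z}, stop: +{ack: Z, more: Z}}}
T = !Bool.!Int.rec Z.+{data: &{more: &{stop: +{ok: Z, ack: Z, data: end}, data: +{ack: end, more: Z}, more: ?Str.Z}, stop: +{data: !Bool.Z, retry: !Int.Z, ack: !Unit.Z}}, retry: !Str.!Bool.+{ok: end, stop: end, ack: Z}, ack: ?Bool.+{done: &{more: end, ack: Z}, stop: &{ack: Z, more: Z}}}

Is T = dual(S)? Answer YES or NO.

NO

?Bool ‖ !Bool  ok
  ?Int ‖ !Int  ok
    rec Z ‖ rec Z  ok (rec unchanged)
      &{data,retry,ack} ‖ +{data,retry,ack}  ok label sets agree
        • data:
          &{more,stop} ‖ &{more,stop}  ✗ choice polarity not flipped — not dual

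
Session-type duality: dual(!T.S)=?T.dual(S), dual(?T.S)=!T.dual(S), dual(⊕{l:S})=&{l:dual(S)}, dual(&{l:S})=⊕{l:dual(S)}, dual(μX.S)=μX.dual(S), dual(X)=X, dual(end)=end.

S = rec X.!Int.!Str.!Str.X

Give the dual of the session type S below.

rec X = rec X  (μ self-dual)
  !Int = ?Int
    !Str = ?Str
      !Str = ?Str
        X self-dual

rec X.?Int.?Str.?Str.X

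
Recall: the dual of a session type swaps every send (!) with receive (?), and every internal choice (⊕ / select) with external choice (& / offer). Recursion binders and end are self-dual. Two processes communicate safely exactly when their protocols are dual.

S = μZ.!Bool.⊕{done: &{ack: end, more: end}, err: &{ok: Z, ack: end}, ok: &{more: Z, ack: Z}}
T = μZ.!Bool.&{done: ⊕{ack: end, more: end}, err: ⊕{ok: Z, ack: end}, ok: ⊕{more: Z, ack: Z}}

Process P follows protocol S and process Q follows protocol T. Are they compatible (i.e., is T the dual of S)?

μZ vs μZ  match (binder kept)
  !Bool vs !Bool  ✗ same direction on both sides — not dual

NO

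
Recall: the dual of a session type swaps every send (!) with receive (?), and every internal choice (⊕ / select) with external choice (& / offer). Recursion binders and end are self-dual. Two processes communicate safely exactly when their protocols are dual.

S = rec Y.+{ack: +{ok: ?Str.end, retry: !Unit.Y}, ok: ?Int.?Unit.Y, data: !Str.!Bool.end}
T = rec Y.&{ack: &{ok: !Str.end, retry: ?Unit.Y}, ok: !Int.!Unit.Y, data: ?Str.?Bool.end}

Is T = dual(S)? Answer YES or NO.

YES

rec Y | rec Y  ok (binder kept)
  +{ack,ok,data} | &{ack,ok,data}  ok same labels
    [ack]
      +{ok,retry} | &{ok,retry}  ok same labels
        [ok]
          ?Str | !Str  ok
            end | end  ok
        [retry]
          !Unit | ?Unit  ok
            Y | Y  ok
    [ok]
      ?Int | !Int  ok
        ?Unit | !Unit  ok
          Y | Y  ok
    [data]
      !Str | ?Str  ok
        !Bool | ?Bool  ok
          end | end  ok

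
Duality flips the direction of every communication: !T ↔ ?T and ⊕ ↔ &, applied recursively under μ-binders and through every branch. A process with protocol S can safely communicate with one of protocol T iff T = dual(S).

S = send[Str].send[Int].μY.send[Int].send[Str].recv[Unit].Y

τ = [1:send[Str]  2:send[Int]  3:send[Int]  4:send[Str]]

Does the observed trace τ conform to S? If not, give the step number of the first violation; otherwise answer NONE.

NONE

[1] send[Str]  ✓  cont: send[Int].μY.…
[2] send[Int]  ✓  cont: μY.…
[3] send[Int]  ✓  cont: send[Str].recv[Unit].μY.…
[4] send[Str]  ✓  cont: recv[Unit].μY.…
trace exhausted — no violation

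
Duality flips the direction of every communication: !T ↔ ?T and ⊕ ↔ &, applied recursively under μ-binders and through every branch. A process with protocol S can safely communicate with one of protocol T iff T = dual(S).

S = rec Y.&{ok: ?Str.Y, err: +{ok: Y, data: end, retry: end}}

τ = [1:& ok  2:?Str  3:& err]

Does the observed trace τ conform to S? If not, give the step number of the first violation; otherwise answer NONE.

NONE

step 1: & ok  match  residual = ?Str.rec Y.…
step 2: ?Str  match  residual = rec Y.…
step 3: & err  match  residual = +{ok: rec Y.…, data: end, retry: end}
τ conforms to S (length 3)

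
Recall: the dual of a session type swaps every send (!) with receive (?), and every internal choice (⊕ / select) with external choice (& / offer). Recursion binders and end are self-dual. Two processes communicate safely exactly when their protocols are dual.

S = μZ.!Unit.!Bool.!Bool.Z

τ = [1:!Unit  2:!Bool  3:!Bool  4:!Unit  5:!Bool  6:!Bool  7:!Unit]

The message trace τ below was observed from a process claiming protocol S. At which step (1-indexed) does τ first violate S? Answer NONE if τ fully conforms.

NONE

step 1: !Unit  ok  now at !Bool.!Bool.μZ.…
step 2: !Bool  ok  now at !Bool.μZ.…
step 3: !Bool  ok  now at μZ.…
step 4: !Unit  ok  now at !Bool.!Bool.μZ.…
step 5: !Bool  ok  now at !Bool.μZ.…
step 6: !Bool  ok  now at μZ.…
step 7: !Unit  ok  now at !Bool.!Bool.μZ.…
trace exhausted — no violation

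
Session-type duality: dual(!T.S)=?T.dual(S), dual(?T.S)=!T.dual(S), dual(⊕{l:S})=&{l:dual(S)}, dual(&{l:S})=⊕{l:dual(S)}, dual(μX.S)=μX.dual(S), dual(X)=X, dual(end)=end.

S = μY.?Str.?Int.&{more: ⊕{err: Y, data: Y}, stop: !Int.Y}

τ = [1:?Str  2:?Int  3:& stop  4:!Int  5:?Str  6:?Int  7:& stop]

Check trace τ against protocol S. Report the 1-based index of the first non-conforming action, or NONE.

NONE

[1] ?Str  match  cont: ?Int.&{more: ⊕{err: μY.…, data: μY.…}, stop: !Int.μY.…}
[2] ?Int  match  cont: &{more: ⊕{err: μY.…, data: μY.…}, stop: !Int.μY.…}
[3] & stop  match  cont: !Int.μY.…
[4] !Int  match  cont: μY.…
[5] ?Str  match  cont: ?Int.&{more: ⊕{err: μY.…, data: μY.…}, stop: !Int.μY.…}
[6] ?Int  match  cont: &{more: ⊕{err: μY.…, data: μY.…}, stop: !Int.μY.…}
[7] & stop  match  cont: !Int.μY.…
trace exhausted — no violation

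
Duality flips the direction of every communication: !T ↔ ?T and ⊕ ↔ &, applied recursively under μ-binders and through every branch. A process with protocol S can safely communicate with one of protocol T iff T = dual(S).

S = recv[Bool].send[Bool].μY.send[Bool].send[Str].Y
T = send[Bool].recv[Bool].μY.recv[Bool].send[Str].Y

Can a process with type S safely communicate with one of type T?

recv[Bool] vs send[Bool]  ok
  send[Bool] vs recv[Bool]  ok
    μY vs μY  ok (rec unchanged)
      send[Bool] vs recv[Bool]  ok
        send[Str] vs send[Str]  ✗ same direction on both sides — not dual

NO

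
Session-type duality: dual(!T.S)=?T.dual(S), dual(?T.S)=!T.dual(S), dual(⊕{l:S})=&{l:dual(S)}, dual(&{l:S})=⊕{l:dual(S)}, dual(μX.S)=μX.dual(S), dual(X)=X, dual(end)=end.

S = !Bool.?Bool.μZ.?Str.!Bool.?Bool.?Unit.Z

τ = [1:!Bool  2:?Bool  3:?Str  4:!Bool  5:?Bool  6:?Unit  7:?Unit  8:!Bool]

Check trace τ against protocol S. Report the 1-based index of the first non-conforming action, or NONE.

@1 !Bool  match  state: ?Bool.μZ.…
@2 ?Bool  match  state: μZ.…
@3 ?Str  match  state: !Bool.?Bool.?Unit.μZ.…
@4 !Bool  match  state: ?Bool.?Unit.μZ.…
@5 ?Bool  match  state: ?Unit.μZ.…
@6 ?Unit  match  state: μZ.…
@7 got ?Unit, protocol expects ?Str  ✗

7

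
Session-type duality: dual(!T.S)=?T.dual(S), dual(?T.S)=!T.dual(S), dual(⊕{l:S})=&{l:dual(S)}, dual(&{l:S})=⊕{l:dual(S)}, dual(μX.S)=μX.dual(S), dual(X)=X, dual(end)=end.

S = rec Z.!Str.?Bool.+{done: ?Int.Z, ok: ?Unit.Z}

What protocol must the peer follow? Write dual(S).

rec Z → rec Z  (binder kept)
  !Str → ?Str
    ?Bool → !Bool
      +{done,ok} → &{done,ok}  (⊕→&)
        • done:
          ?Int → !Int
            dual(Z) = Z
        • ok:
          ?Unit → !Unit
            dual(Z) = Z

rec Z.?Str.!Bool.&{done: !Int.Z, ok: !Unit.Z}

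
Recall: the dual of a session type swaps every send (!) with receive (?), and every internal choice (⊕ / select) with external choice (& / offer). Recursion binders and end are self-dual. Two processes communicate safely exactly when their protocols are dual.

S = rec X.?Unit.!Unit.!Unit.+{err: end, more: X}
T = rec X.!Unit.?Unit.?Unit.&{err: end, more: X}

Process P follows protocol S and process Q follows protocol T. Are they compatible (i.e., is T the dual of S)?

rec X ‖ rec X  match (rec unchanged)
  ?Unit ‖ !Unit  match
    !Unit ‖ ?Unit  match
      !Unit ‖ ?Unit  match
        +{err,more} ‖ &{err,more}  match label sets agree
          case err:
            end ‖ end  match
          case more:
            X ‖ X  match

YES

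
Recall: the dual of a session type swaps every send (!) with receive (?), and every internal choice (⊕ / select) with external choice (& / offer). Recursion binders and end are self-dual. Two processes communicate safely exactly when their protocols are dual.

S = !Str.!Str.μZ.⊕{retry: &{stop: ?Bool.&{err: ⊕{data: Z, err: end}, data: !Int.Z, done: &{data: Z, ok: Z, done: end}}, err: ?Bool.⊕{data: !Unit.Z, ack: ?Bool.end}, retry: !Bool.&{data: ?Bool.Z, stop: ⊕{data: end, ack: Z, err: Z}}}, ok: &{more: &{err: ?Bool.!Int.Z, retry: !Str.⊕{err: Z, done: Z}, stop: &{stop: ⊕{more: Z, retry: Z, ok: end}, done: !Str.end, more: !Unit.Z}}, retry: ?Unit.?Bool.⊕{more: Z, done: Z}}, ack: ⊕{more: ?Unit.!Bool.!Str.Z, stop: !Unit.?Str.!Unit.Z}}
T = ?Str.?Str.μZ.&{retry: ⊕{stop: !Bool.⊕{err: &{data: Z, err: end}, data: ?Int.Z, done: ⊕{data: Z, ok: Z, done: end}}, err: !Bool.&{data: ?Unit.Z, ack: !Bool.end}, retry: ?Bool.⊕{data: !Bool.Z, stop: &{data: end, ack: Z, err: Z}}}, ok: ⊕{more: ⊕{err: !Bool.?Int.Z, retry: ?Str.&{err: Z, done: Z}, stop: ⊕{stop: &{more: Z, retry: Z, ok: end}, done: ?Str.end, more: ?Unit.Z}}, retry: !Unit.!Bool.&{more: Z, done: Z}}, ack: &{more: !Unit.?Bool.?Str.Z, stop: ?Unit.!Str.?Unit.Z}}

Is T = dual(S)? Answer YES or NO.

!Str vs ?Str  match
  !Str vs ?Str  match
    μZ vs μZ  match (rec unchanged)
      ⊕{retry,ok,ack} vs &{retry,ok,ack}  match label sets agree
        [retry]
          &{stop,err,retry} vs ⊕{stop,err,retry}  match label sets agree
            [stop]
              ?Bool vs !Bool  match
                &{err,data,done} vs ⊕{err,data,done}  match label sets agree
                  [err]
                    ⊕{data,err} vs &{data,err}  match label sets agree
                      [data]
                        Z vs Z  match
                      [err]
                        end vs end  match
                  [data]
                    !Int vs ?Int  match
                      Z vs Z  match
                  [done]
                    &{data,ok,done} vs ⊕{data,ok,done}  match label sets agree
                      [data]
                        Z vs Z  match
                      [ok]
                        Z vs Z  match
                      [done]
                        end vs end  match
            [err]
              ?Bool vs !Bool  match
                ⊕{data,ack} vs &{data,ack}  match label sets agree
                  [data]
                    !Unit vs ?Unit  match
                      Z vs Z  match
                  [ack]
                    ?Bool vs !Bool  match
                      end vs end  match
            [retry]
              !Bool vs ?Bool  match
                &{data,stop} vs ⊕{data,stop}  match label sets agree
                  [data]
                    ?Bool vs !Bool  match
                      Z vs Z  match
                  [stop]
                    ⊕{data,ack,err} vs &{data,ack,err}  match label sets agree
                      [data]
                        end vs end  match
                      [ack]
                        Z vs Z  match
                      [err]
                        Z vs Z  match
        [ok]
          &{more,retry} vs ⊕{more,retry}  match label sets agree
            [more]
              &{err,retry,stop} vs ⊕{err,retry,stop}  match label sets agree
                [err]
                  ?Bool vs !Bool  match
                    !Int vs ?Int  match
                      Z vs Z  match
                [retry]
                  !Str vs ?Str  match
                    ⊕{err,done} vs &{err,done}  match label sets agree
                      [err]
                        Z vs Z  match
                      [done]
                        Z vs Z  match
                [stop]
                  &{stop,done,more} vs ⊕{stop,done,more}  match label sets agree
                    [stop]
                      ⊕{more,retry,ok} vs &{more,retry,ok}  match label sets agree
                        [more]
                          Z vs Z  match
                        [retry]
                          Z vs Z  match
                        [ok]
                          end vs end  match
                    [done]
                      !Str vs ?Str  match
                        end vs end  match
                    [more]
                      !Unit vs ?Unit  match
                        Z vs Z  match
            [retry]
              ?Unit vs !Unit  match
                ?Bool vs !Bool  match
                  ⊕{more,done} vs &{more,done}  match label sets agree
                    [more]
                      Z vs Z  match
                    [done]
                      Z vs Z  match
        [ack]
          ⊕{more,stop} vs &{more,stop}  match label sets agree
            [more]
              ?Unit vs !Unit  match
                !Bool vs ?Bool  match
                  !Str vs ?Str  match
                    Z vs Z  match
            [stop]
              !Unit vs ?Unit  match
                ?Str vs !Str  match
                  !Unit vs ?Unit  match
                    Z vs Z  match

YES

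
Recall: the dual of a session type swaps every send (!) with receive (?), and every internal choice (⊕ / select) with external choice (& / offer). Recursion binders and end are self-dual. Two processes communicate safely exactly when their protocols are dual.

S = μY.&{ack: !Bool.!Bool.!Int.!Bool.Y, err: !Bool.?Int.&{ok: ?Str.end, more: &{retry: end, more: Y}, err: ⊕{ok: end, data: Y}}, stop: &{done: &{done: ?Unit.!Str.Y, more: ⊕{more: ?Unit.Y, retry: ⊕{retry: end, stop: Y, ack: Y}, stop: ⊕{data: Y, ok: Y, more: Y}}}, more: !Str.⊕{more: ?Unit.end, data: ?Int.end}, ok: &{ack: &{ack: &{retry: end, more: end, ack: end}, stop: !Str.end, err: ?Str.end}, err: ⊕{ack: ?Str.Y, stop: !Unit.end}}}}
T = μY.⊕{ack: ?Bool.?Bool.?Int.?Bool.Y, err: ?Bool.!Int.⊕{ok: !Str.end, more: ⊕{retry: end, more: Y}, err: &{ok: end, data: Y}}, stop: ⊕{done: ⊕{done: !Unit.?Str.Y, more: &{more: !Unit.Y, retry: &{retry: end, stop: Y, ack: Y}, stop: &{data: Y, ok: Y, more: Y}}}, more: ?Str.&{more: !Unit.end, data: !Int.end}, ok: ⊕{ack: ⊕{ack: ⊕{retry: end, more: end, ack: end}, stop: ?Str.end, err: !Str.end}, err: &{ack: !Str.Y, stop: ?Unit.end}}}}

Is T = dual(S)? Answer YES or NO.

μY vs μY  ok (binder kept)
  &{ack,err,stop} vs ⊕{ack,err,stop}  ok label sets agree
    • ack:
      !Bool vs ?Bool  ok
        !Bool vs ?Bool  ok
          !Int vs ?Int  ok
            !Bool vs ?Bool  ok
              Y vs Y  ok
    • err:
      !Bool vs ?Bool  ok
        ?Int vs !Int  ok
          &{ok,more,err} vs ⊕{ok,more,err}  ok label sets agree
            • ok:
              ?Str vs !Str  ok
                end vs end  ok
            • more:
              &{retry,more} vs ⊕{retry,more}  ok label sets agree
                • retry:
                  end vs end  ok
                • more:
                  Y vs Y  ok
            • err:
              ⊕{ok,data} vs &{ok,data}  ok label sets agree
                • ok:
                  end vs end  ok
                • data:
                  Y vs Y  ok
    • stop:
      &{done,more,ok} vs ⊕{done,more,ok}  ok label sets agree
        • done:
          &{done,more} vs ⊕{done,more}  ok label sets agree
            • done:
              ?Unit vs !Unit  ok
                !Str vs ?Str  ok
                  Y vs Y  ok
            • more:
              ⊕{more,retry,stop} vs &{more,retry,stop}  ok label sets agree
                • more:
                  ?Unit vs !Unit  ok
                    Y vs Y  ok
                • retry:
                  ⊕{retry,stop,ack} vs &{retry,stop,ack}  ok label sets agree
                    • retry:
                      end vs end  ok
                    • stop:
                      Y vs Y  ok
                    • ack:
                      Y vs Y  ok
                • stop:
                  ⊕{data,ok,more} vs &{data,ok,more}  ok label sets agree
                    • data:
                      Y vs Y  ok
                    • ok:
                      Y vs Y  ok
                    • more:
                      Y vs Y  ok
        • more:
          !Str vs ?Str  ok
            ⊕{more,data} vs &{more,data}  ok label sets agree
              • more:
                ?Unit vs !Unit  ok
                  end vs end  ok
              • data:
                ?Int vs !Int  ok
                  end vs end  ok
        • ok:
          &{ack,err} vs ⊕{ack,err}  ok label sets agree
            • ack:
              &{ack,stop,err} vs ⊕{ack,stop,err}  ok label sets agree
                • ack:
                  &{retry,more,ack} vs ⊕{retry,more,ack}  ok label sets agree
                    • retry:
                      end vs end  ok
                    • more:
                      end vs end  ok
                    • ack:
                      end vs end  ok
                • stop:
                  !Str vs ?Str  ok
                    end vs end  ok
                • err:
                  ?Str vs !Str  ok
                    end vs end  ok
            • err:
              ⊕{ack,stop} vs &{ack,stop}  ok label sets agree
                • ack:
                  ?Str vs !Str  ok
                    Y vs Y  ok
                • stop:
                  !Unit vs ?Unit  ok
                    end vs end  ok

YES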